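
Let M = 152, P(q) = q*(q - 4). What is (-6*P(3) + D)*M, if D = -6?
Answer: 1824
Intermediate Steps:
P(q) = q*(-4 + q)
(-6*P(3) + D)*M = (-18*(-4 + 3) - 6)*152 = (-18*(-1) - 6)*152 = (-6*(-3) - 6)*152 = (18 - 6)*152 = 12*152 = 1824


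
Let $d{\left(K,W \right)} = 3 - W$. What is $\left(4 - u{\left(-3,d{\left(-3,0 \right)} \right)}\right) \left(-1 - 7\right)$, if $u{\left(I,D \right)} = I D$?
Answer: $-104$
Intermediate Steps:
$u{\left(I,D \right)} = D I$
$\left(4 - u{\left(-3,d{\left(-3,0 \right)} \right)}\right) \left(-1 - 7\right) = \left(4 - \left(3 - 0\right) \left(-3\right)\right) \left(-1 - 7\right) = \left(4 - \left(3 + 0\right) \left(-3\right)\right) \left(-8\right) = \left(4 - 3 \left(-3\right)\right) \left(-8\right) = \left(4 - -9\right) \left(-8\right) = \left(4 + 9\right) \left(-8\right) = 13 \left(-8\right) = -104$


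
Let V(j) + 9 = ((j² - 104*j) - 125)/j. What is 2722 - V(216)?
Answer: 565829/216 ≈ 2619.6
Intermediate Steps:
V(j) = -9 + (-125 + j² - 104*j)/j (V(j) = -9 + ((j² - 104*j) - 125)/j = -9 + (-125 + j² - 104*j)/j)
2722 - V(216) = 2722 - (-113 + 216 - 125/216) = 2722 - 1*22123/216 = 2722 - 22123/216 = 565829/216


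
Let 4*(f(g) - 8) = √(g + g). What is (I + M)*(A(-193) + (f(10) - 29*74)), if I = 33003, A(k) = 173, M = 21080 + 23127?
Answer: -151717650 + 38605*√5 ≈ -1.5163e+8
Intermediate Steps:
M = 44207
f(g) = 8 + √2*√g/4 (f(g) = 8 + √(g + g)/4 = 8 + √(2*g)/4 = 8 + (√2*√g)/4 = 8 + √2*√g/4)
(I + M)*(A(-193) + (f(10) - 29*74)) = (33003 + 44207)*(173 + ((8 + √2*√10/4) - 29*74)) = 77210*(173 + ((8 + √5/2) - 2146)) = 77210*(173 + (-2138 + √5/2)) = 77210*(-1965 + √5/2) = -151717650 + 38605*√5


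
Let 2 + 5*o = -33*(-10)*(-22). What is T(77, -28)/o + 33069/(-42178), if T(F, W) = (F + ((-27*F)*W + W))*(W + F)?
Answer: -150571649822/76574159 ≈ -1966.4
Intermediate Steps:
T(F, W) = (F + W)*(F + W - 27*F*W) (T(F, W) = (F + (-27*F*W + W))*(F + W) = (F + (W - 27*F*W))*(F + W) = (F + W - 27*F*W)*(F + W) = (F + W)*(F + W - 27*F*W))
o = -7262/5 (o = -⅖ + (-33*(-10)*(-22))/5 = -⅖ + (330*(-22))/5 = -⅖ + (⅕)*(-7260) = -⅖ - 1452 = -7262/5 ≈ -1452.4)
T(77, -28)/o + 33069/(-42178) = (77² + (-28)² - 27*77*(-28)² - 27*(-28)*77² + 2*77*(-28))/(-7262/5) + 33069/(-42178) = (5929 + 784 - 27*77*784 - 27*(-28)*5929 - 4312)*(-5/7262) + 33069*(-1/42178) = (5929 + 784 - 1629936 + 4482324 - 4312)*(-5/7262) - 33069/42178 = 2854789*(-5/7262) - 33069/42178 = -14273945/7262 - 33069/42178 = -150571649822/76574159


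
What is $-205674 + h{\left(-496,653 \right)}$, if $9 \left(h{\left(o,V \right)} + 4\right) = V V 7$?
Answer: $\frac{1133761}{9} \approx 1.2597 \cdot 10^{5}$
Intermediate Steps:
$h{\left(o,V \right)} = -4 + \frac{7 V^{2}}{9}$ ($h{\left(o,V \right)} = -4 + \frac{V V 7}{9} = -4 + \frac{V^{2} \cdot 7}{9} = -4 + \frac{7 V^{2}}{9}$)
$-205674 + h{\left(-496,653 \right)} = -205674 - \left(4 - \frac{7 \cdot 653^{2}}{9}\right) = -205674 + \left(-4 + \frac{7}{9} \cdot 426409\right) = -205674 + \left(-4 + \frac{2984863}{9}\right) = -205674 + \frac{2984827}{9} = \frac{1133761}{9}$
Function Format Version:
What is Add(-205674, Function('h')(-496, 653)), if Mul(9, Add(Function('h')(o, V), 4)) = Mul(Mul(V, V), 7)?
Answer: Rational(1133761, 9) ≈ 1.2597e+5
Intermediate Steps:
Function('h')(o, V) = Add(-4, Mul(Rational(7, 9), Pow(V, 2))) (Function('h')(o, V) = Add(-4, Mul(Rational(1, 9), Mul(Mul(V, V), 7))) = Add(-4, Mul(Rational(1, 9), Mul(Pow(V, 2), 7))) = Add(-4, Mul(Rational(1, 9), Mul(7, Pow(V, 2)))) = Add(-4, Mul(Rational(7, 9), Pow(V, 2))))
Add(-205674, Function('h')(-496, 653)) = Add(-205674, Add(-4, Mul(Rational(7, 9), Pow(653, 2)))) = Add(-205674, Add(-4, Mul(Rational(7, 9), 426409))) = Add(-205674, Add(-4, Rational(2984863, 9))) = Add(-205674, Rational(2984827, 9)) = Rational(1133761, 9)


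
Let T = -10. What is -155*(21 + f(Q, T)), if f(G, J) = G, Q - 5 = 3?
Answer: -4495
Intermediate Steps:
Q = 8 (Q = 5 + 3 = 8)
-155*(21 + f(Q, T)) = -155*(21 + 8) = -155*29 = -4495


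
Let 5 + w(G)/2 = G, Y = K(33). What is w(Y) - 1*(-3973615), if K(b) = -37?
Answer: 3973531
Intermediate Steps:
Y = -37
w(G) = -10 + 2*G
w(Y) - 1*(-3973615) = (-10 + 2*(-37)) - 1*(-3973615) = (-10 - 74) + 3973615 = -84 + 3973615 = 3973531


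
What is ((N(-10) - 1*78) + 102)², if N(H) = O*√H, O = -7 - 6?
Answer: (24 - 13*I*√10)² ≈ -1114.0 - 1973.3*I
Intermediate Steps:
O = -13
N(H) = -13*√H
((N(-10) - 1*78) + 102)² = ((-13*I*√10 - 1*78) + 102)² = ((-13*I*√10 - 78) + 102)² = ((-78 - 13*I*√10) + 102)² = (24 - 13*I*√10)²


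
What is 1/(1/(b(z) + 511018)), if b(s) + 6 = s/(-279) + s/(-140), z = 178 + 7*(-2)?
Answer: 4990015001/9765 ≈ 5.1101e+5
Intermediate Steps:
z = 164 (z = 178 - 14 = 164)
b(s) = -6 - 419*s/39060 (b(s) = -6 + (s/(-279) + s/(-140)) = -6 + (s*(-1/279) + s*(-1/140)) = -6 + (-s/279 - s/140) = -6 - 419*s/39060)
1/(1/(b(z) + 511018)) = 1/(1/((-6 - 419/39060*164) + 511018)) = 1/(1/((-6 - 17179/9765) + 511018)) = 1/(1/(-75769/9765 + 511018)) = 1/(1/(4990015001/9765)) = 1/(9765/4990015001) = 4990015001/9765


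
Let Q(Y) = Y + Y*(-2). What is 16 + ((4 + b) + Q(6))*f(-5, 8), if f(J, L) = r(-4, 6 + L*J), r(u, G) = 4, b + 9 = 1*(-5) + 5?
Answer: -28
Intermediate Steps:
Q(Y) = -Y (Q(Y) = Y - 2*Y = -Y)
b = -9 (b = -9 + (1*(-5) + 5) = -9 + (-5 + 5) = -9 + 0 = -9)
f(J, L) = 4
16 + ((4 + b) + Q(6))*f(-5, 8) = 16 + ((4 - 9) - 1*6)*4 = 16 + (-5 - 6)*4 = 16 - 11*4 = 16 - 44 = -28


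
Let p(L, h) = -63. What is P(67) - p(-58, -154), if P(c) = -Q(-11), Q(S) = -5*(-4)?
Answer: 43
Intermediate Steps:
Q(S) = 20
P(c) = -20 (P(c) = -1*20 = -20)
P(67) - p(-58, -154) = -20 - 1*(-63) = -20 + 63 = 43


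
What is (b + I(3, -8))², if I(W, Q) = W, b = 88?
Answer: 8281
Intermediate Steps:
(b + I(3, -8))² = (88 + 3)² = 91² = 8281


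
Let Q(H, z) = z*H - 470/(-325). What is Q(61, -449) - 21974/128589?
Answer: -228914408809/8358285 ≈ -27388.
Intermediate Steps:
Q(H, z) = 94/65 + H*z (Q(H, z) = H*z - 470*(-1/325) = H*z + 94/65 = 94/65 + H*z)
Q(61, -449) - 21974/128589 = (94/65 + 61*(-449)) - 21974/128589 = (94/65 - 27389) - 21974/128589 = -1780191/65 - 1*21974/128589 = -1780191/65 - 21974/128589 = -228914408809/8358285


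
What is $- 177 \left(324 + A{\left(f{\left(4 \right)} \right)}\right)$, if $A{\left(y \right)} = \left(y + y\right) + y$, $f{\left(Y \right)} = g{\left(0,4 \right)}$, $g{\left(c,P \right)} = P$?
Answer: $-59472$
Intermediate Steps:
$f{\left(Y \right)} = 4$
$A{\left(y \right)} = 3 y$ ($A{\left(y \right)} = 2 y + y = 3 y$)
$- 177 \left(324 + A{\left(f{\left(4 \right)} \right)}\right) = - 177 \left(324 + 3 \cdot 4\right) = - 177 \left(324 + 12\right) = \left(-177\right) 336 = -59472$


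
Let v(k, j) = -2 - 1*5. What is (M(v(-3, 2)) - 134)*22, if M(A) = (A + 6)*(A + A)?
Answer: -2640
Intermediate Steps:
v(k, j) = -7 (v(k, j) = -2 - 5 = -7)
M(A) = 2*A*(6 + A) (M(A) = (6 + A)*(2*A) = 2*A*(6 + A))
(M(v(-3, 2)) - 134)*22 = (2*(-7)*(6 - 7) - 134)*22 = (2*(-7)*(-1) - 134)*22 = (14 - 134)*22 = -120*22 = -2640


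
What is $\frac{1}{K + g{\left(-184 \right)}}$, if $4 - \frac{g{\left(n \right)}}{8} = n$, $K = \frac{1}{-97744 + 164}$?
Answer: $\frac{97580}{146760319} \approx 0.00066489$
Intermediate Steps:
$K = - \frac{1}{97580}$ ($K = \frac{1}{-97580} = - \frac{1}{97580} \approx -1.0248 \cdot 10^{-5}$)
$g{\left(n \right)} = 32 - 8 n$
$\frac{1}{K + g{\left(-184 \right)}} = \frac{1}{- \frac{1}{97580} + \left(32 - -1472\right)} = \frac{1}{- \frac{1}{97580} + \left(32 + 1472\right)} = \frac{1}{- \frac{1}{97580} + 1504} = \frac{1}{\frac{146760319}{97580}} = \frac{97580}{146760319}$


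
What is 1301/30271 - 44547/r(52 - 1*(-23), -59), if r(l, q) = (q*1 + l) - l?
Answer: 1348558996/1785989 ≈ 755.08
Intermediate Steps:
r(l, q) = q (r(l, q) = (q + l) - l = (l + q) - l = q)
1301/30271 - 44547/r(52 - 1*(-23), -59) = 1301/30271 - 44547/(-59) = 1301*(1/30271) - 44547*(-1/59) = 1301/30271 + 44547/59 = 1348558996/1785989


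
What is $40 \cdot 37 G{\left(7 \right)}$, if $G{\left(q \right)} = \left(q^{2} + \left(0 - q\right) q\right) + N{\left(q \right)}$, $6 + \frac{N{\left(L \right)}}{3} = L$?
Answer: $4440$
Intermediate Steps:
$N{\left(L \right)} = -18 + 3 L$
$G{\left(q \right)} = -18 + 3 q$ ($G{\left(q \right)} = \left(q^{2} + \left(0 - q\right) q\right) + \left(-18 + 3 q\right) = \left(q^{2} + - q q\right) + \left(-18 + 3 q\right) = \left(q^{2} - q^{2}\right) + \left(-18 + 3 q\right) = 0 + \left(-18 + 3 q\right) = -18 + 3 q$)
$40 \cdot 37 G{\left(7 \right)} = 40 \cdot 37 \left(-18 + 3 \cdot 7\right) = 1480 \left(-18 + 21\right) = 1480 \cdot 3 = 4440$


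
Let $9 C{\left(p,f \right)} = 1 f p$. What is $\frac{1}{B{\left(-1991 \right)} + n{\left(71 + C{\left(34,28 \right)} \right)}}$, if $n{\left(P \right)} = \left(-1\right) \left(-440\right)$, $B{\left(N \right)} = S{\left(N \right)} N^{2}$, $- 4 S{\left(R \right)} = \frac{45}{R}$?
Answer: $\frac{4}{91355} \approx 4.3785 \cdot 10^{-5}$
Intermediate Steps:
$S{\left(R \right)} = - \frac{45}{4 R}$ ($S{\left(R \right)} = - \frac{45 \frac{1}{R}}{4} = - \frac{45}{4 R}$)
$C{\left(p,f \right)} = \frac{f p}{9}$ ($C{\left(p,f \right)} = \frac{1 f p}{9} = \frac{f p}{9}$)
$B{\left(N \right)} = - \frac{45 N}{4}$ ($B{\left(N \right)} = - \frac{45}{4 N} N^{2} = - \frac{45 N}{4}$)
$n{\left(P \right)} = 440$
$\frac{1}{B{\left(-1991 \right)} + n{\left(71 + C{\left(34,28 \right)} \right)}} = \frac{1}{\left(- \frac{45}{4}\right) \left(-1991\right) + 440} = \frac{1}{\frac{89595}{4} + 440} = \frac{1}{\frac{91355}{4}} = \frac{4}{91355}$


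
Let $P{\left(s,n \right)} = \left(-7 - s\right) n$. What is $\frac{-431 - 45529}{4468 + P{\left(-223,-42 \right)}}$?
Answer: $\frac{11490}{1151} \approx 9.9826$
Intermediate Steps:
$P{\left(s,n \right)} = n \left(-7 - s\right)$
$\frac{-431 - 45529}{4468 + P{\left(-223,-42 \right)}} = \frac{-431 - 45529}{4468 - - 42 \left(7 - 223\right)} = - \frac{45960}{4468 - \left(-42\right) \left(-216\right)} = - \frac{45960}{4468 - 9072} = - \frac{45960}{-4604} = \left(-45960\right) \left(- \frac{1}{4604}\right) = \frac{11490}{1151}$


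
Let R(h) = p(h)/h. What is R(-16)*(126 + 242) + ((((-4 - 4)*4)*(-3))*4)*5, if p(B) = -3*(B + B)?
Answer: -288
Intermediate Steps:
p(B) = -6*B
R(h) = -6 (R(h) = (-6*h)/h = -6)
R(-16)*(126 + 242) + ((((-4 - 4)*4)*(-3))*4)*5 = -6*(126 + 242) + ((((-4 - 4)*4)*(-3))*4)*5 = -6*368 + ((-8*4*(-3))*4)*5 = -2208 + (-32*(-3)*4)*5 = -2208 + (96*4)*5 = -2208 + 384*5 = -2208 + 1920 = -288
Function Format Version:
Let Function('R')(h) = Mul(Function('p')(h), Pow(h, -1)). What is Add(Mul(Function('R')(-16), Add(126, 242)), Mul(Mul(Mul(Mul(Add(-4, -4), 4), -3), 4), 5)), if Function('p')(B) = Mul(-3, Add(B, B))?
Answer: -288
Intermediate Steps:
Function('p')(B) = Mul(-6, B) (Function('p')(B) = Mul(-3, Mul(2, B)) = Mul(-6, B))
Function('R')(h) = -6 (Function('R')(h) = Mul(Mul(-6, h), Pow(h, -1)) = -6)
Add(Mul(Function('R')(-16), Add(126, 242)), Mul(Mul(Mul(Mul(Add(-4, -4), 4), -3), 4), 5)) = Add(Mul(-6, Add(126, 242)), Mul(Mul(Mul(Mul(Add(-4, -4), 4), -3), 4), 5)) = Add(Mul(-6, 368), Mul(Mul(Mul(Mul(-8, 4), -3), 4), 5)) = Add(-2208, Mul(Mul(Mul(-32, -3), 4), 5)) = Add(-2208, Mul(Mul(96, 4), 5)) = Add(-2208, Mul(384, 5)) = Add(-2208, 1920) = -288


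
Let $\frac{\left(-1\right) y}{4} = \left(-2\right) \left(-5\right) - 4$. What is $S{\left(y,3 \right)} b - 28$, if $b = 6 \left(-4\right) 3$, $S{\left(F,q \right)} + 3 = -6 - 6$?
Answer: $1052$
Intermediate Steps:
$y = -24$ ($y = - 4 \left(\left(-2\right) \left(-5\right) - 4\right) = - 4 \left(10 - 4\right) = \left(-4\right) 6 = -24$)
$S{\left(F,q \right)} = -15$ ($S{\left(F,q \right)} = -3 - 12 = -15$)
$b = -72$ ($b = \left(-24\right) 3 = -72$)
$S{\left(y,3 \right)} b - 28 = \left(-15\right) \left(-72\right) - 28 = 1080 - 28 = 1052$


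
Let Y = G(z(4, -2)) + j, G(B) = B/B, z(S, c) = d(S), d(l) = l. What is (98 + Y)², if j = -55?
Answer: 1936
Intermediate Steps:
z(S, c) = S
G(B) = 1
Y = -54 (Y = 1 - 55 = -54)
(98 + Y)² = (98 - 54)² = 44² = 1936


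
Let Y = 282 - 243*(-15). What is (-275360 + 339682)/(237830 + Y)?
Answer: 64322/241757 ≈ 0.26606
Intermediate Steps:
Y = 3927 (Y = 282 + 3645 = 3927)
(-275360 + 339682)/(237830 + Y) = (-275360 + 339682)/(237830 + 3927) = 64322/241757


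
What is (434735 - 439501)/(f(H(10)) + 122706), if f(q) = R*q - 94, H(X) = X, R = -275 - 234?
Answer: -2383/58761 ≈ -0.040554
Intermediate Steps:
R = -509
f(q) = -94 - 509*q (f(q) = -509*q - 94 = -94 - 509*q)
(434735 - 439501)/(f(H(10)) + 122706) = (434735 - 439501)/((-94 - 509*10) + 122706) = -4766/((-94 - 5090) + 122706) = -4766/(-5184 + 122706) = -4766/117522 = -4766*1/117522 = -2383/58761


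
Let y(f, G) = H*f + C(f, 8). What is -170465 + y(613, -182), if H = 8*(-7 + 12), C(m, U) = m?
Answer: -145332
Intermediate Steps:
H = 40 (H = 8*5 = 40)
y(f, G) = 41*f (y(f, G) = 40*f + f = 41*f)
-170465 + y(613, -182) = -170465 + 41*613 = -170465 + 25133 = -145332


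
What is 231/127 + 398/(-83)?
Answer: -31373/10541 ≈ -2.9763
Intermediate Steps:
231/127 + 398/(-83) = 231*(1/127) + 398*(-1/83) = 231/127 - 398/83 = -31373/10541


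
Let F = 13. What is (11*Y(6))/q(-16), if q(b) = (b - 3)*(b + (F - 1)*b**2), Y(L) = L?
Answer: -33/29032 ≈ -0.0011367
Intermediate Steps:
q(b) = (-3 + b)*(b + 12*b**2) (q(b) = (b - 3)*(b + (13 - 1)*b**2) = (-3 + b)*(b + 12*b**2))
(11*Y(6))/q(-16) = (11*6)/((-16*(-3 - 35*(-16) + 12*(-16)**2))) = 66/((-16*(-3 + 560 + 12*256))) = 66/((-16*(-3 + 560 + 3072))) = 66/((-16*3629)) = 66/(-58064) = 66*(-1/58064) = -33/29032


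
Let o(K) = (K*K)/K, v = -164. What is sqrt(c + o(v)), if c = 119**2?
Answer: sqrt(13997) ≈ 118.31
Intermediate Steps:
o(K) = K (o(K) = K**2/K = K)
c = 14161
sqrt(c + o(v)) = sqrt(14161 - 164) = sqrt(13997)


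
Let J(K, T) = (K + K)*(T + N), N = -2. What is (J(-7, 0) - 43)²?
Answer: 225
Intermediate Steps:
J(K, T) = 2*K*(-2 + T) (J(K, T) = (K + K)*(T - 2) = (2*K)*(-2 + T) = 2*K*(-2 + T))
(J(-7, 0) - 43)² = (2*(-7)*(-2 + 0) - 43)² = (2*(-7)*(-2) - 43)² = (28 - 43)² = (-15)² = 225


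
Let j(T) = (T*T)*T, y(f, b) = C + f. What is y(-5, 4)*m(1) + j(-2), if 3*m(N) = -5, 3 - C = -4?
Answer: -34/3 ≈ -11.333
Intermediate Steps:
C = 7 (C = 3 - 1*(-4) = 3 + 4 = 7)
m(N) = -5/3 (m(N) = (⅓)*(-5) = -5/3)
y(f, b) = 7 + f
j(T) = T³ (j(T) = T²*T = T³)
y(-5, 4)*m(1) + j(-2) = (7 - 5)*(-5/3) + (-2)³ = 2*(-5/3) - 8 = -10/3 - 8 = -34/3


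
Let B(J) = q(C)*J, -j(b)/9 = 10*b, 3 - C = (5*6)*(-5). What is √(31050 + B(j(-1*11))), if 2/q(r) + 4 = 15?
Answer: 3*√3470 ≈ 176.72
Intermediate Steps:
C = 153 (C = 3 - 5*6*(-5) = 3 - 30*(-5) = 3 - 1*(-150) = 3 + 150 = 153)
j(b) = -90*b
q(r) = 2/11 (q(r) = 2/(-4 + 15) = 2/11)
B(J) = 2*J/11
√(31050 + B(j(-1*11))) = √(31050 + 2*(-(-90)*11)/11) = √(31050 + 2*(-90*(-11))/11) = √(31050 + (2/11)*990) = √(31050 + 180) = √31230 = 3*√3470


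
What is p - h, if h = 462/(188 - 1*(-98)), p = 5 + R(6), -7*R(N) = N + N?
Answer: 152/91 ≈ 1.6703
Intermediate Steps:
R(N) = -2*N/7 (R(N) = -(N + N)/7 = -2*N/7)
p = 23/7 (p = 5 - 2/7*6 = 5 - 12/7 = 23/7 ≈ 3.2857)
h = 21/13 (h = 462/(188 + 98) = 462/286 = 462*(1/286) = 21/13 ≈ 1.6154)
p - h = 23/7 - 1*21/13 = 23/7 - 21/13 = 152/91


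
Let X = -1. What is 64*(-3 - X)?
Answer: -128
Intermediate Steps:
64*(-3 - X) = 64*(-3 - 1*(-1)) = 64*(-3 + 1) = 64*(-2) = -128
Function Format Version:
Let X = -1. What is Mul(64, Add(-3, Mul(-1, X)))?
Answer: -128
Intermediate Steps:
Mul(64, Add(-3, Mul(-1, X))) = Mul(64, Add(-3, Mul(-1, -1))) = Mul(64, Add(-3, 1)) = Mul(64, -2) = -128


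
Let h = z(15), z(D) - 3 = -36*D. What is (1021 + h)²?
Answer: 234256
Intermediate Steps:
z(D) = 3 - 36*D
h = -537 (h = 3 - 36*15 = 3 - 540 = -537)
(1021 + h)² = (1021 - 537)² = 484² = 234256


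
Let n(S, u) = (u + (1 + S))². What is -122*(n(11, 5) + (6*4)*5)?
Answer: -49898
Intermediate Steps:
n(S, u) = (1 + S + u)²
-122*(n(11, 5) + (6*4)*5) = -122*((1 + 11 + 5)² + (6*4)*5) = -122*(17² + 24*5) = -122*(289 + 120) = -122*409 = -49898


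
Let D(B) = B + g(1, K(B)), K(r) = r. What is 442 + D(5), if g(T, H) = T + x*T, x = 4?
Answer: 452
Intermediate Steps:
g(T, H) = 5*T (g(T, H) = T + 4*T = 5*T)
D(B) = 5 + B (D(B) = B + 5*1 = B + 5 = 5 + B)
442 + D(5) = 442 + (5 + 5) = 442 + 10 = 452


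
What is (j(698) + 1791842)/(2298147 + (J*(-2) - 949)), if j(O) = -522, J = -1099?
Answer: 447830/574849 ≈ 0.77904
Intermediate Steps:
(j(698) + 1791842)/(2298147 + (J*(-2) - 949)) = (-522 + 1791842)/(2298147 + (-1099*(-2) - 949)) = 1791320/(2298147 + (2198 - 949)) = 1791320/(2298147 + 1249) = 1791320/2299396 = 1791320*(1/2299396) = 447830/574849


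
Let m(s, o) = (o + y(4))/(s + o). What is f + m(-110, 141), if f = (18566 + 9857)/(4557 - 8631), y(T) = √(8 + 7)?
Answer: -306679/126294 + √15/31 ≈ -2.3034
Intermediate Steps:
y(T) = √15
m(s, o) = (o + √15)/(o + s) (m(s, o) = (o + √15)/(s + o) = (o + √15)/(o + s))
f = -28423/4074 (f = 28423/(-4074) = 28423*(-1/4074) = -28423/4074 ≈ -6.9767)
f + m(-110, 141) = -28423/4074 + (141 + √15)/(141 - 110) = -28423/4074 + (141 + √15)/31 = -28423/4074 + (141/31 + √15/31) = -306679/126294 + √15/31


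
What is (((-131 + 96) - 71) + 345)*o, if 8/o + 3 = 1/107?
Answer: -25573/40 ≈ -639.33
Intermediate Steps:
o = -107/40 (o = 8/(-3 + 1/107) = 8/(-320/107) = 8*(-107/320) = -107/40 ≈ -2.6750)
(((-131 + 96) - 71) + 345)*o = (((-131 + 96) - 71) + 345)*(-107/40) = ((-35 - 71) + 345)*(-107/40) = (-106 + 345)*(-107/40) = 239*(-107/40) = -25573/40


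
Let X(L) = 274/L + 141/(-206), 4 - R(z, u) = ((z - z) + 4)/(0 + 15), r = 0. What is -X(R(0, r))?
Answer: -209691/2884 ≈ -72.708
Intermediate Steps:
R(z, u) = 56/15 (R(z, u) = 4 - ((z - z) + 4)/(0 + 15) = 4 - (0 + 4)/15 = 4 - 4/15 = 56/15)
X(L) = -141/206 + 274/L (X(L) = 274/L + 141*(-1/206) = 274/L - 141/206 = -141/206 + 274/L)
-X(R(0, r)) = -(-141/206 + 274/(56/15)) = -(-141/206 + 274*(15/56)) = -(-141/206 + 2055/28) = -1*209691/2884 = -209691/2884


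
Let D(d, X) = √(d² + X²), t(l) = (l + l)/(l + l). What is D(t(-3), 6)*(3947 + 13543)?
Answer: 17490*√37 ≈ 1.0639e+5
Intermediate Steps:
t(l) = 1 (t(l) = (2*l)/((2*l)) = (2*l)*(1/(2*l)) = 1)
D(d, X) = √(X² + d²)
D(t(-3), 6)*(3947 + 13543) = √(6² + 1²)*(3947 + 13543) = √(36 + 1)*17490 = √37*17490 = 17490*√37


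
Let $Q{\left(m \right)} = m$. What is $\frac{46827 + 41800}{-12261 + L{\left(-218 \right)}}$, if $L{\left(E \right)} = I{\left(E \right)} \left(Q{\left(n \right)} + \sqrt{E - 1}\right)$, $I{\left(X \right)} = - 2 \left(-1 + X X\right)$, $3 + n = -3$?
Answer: $\frac{16485065135}{763256754543} + \frac{2807880614 i \sqrt{219}}{763256754543} \approx 0.021598 + 0.054442 i$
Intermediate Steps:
$n = -6$ ($n = -3 - 3 = -6$)
$I{\left(X \right)} = 2 - 2 X^{2}$ ($I{\left(X \right)} = - 2 \left(-1 + X^{2}\right) = 2 - 2 X^{2}$)
$L{\left(E \right)} = \left(-6 + \sqrt{-1 + E}\right) \left(2 - 2 E^{2}\right)$ ($L{\left(E \right)} = \left(2 - 2 E^{2}\right) \left(-6 + \sqrt{E - 1}\right) = \left(2 - 2 E^{2}\right) \left(-6 + \sqrt{-1 + E}\right) = \left(-6 + \sqrt{-1 + E}\right) \left(2 - 2 E^{2}\right)$)
$\frac{46827 + 41800}{-12261 + L{\left(-218 \right)}} = \frac{46827 + 41800}{-12261 - 2 \left(-1 + \left(-218\right)^{2}\right) \left(-6 + \sqrt{-1 - 218}\right)} = \frac{88627}{-12261 - 2 \left(-1 + 47524\right) \left(-6 + \sqrt{-219}\right)} = \frac{88627}{-12261 - 95046 \left(-6 + i \sqrt{219}\right)} = \frac{88627}{-12261 + \left(570276 - 95046 i \sqrt{219}\right)} = \frac{88627}{558015 - 95046 i \sqrt{219}}$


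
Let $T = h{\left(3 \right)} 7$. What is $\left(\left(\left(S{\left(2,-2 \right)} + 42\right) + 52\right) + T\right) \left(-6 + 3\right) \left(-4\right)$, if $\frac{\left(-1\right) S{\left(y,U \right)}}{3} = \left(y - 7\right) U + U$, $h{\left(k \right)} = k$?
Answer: $1092$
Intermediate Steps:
$S{\left(y,U \right)} = - 3 U - 3 U \left(-7 + y\right)$ ($S{\left(y,U \right)} = - 3 \left(\left(y - 7\right) U + U\right) = - 3 \left(\left(-7 + y\right) U + U\right) = - 3 \left(U \left(-7 + y\right) + U\right) = - 3 \left(U + U \left(-7 + y\right)\right) = - 3 U - 3 U \left(-7 + y\right)$)
$T = 21$ ($T = 3 \cdot 7 = 21$)
$\left(\left(\left(S{\left(2,-2 \right)} + 42\right) + 52\right) + T\right) \left(-6 + 3\right) \left(-4\right) = \left(\left(\left(3 \left(-2\right) \left(6 - 2\right) + 42\right) + 52\right) + 21\right) \left(-6 + 3\right) \left(-4\right) = \left(\left(\left(3 \left(-2\right) \left(6 - 2\right) + 42\right) + 52\right) + 21\right) \left(\left(-3\right) \left(-4\right)\right) = \left(\left(\left(3 \left(-2\right) 4 + 42\right) + 52\right) + 21\right) 12 = \left(\left(\left(-24 + 42\right) + 52\right) + 21\right) 12 = \left(\left(18 + 52\right) + 21\right) 12 = \left(70 + 21\right) 12 = 91 \cdot 12 = 1092$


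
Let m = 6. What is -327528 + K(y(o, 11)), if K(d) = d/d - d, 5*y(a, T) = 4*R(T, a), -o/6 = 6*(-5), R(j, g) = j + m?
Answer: -1637703/5 ≈ -3.2754e+5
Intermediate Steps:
R(j, g) = 6 + j (R(j, g) = j + 6 = 6 + j)
o = 180 (o = -36*(-5) = -6*(-30) = 180)
y(a, T) = 24/5 + 4*T/5 (y(a, T) = (4*(6 + T))/5 = (24 + 4*T)/5 = 24/5 + 4*T/5)
K(d) = 1 - d
-327528 + K(y(o, 11)) = -327528 + (1 - (24/5 + (⅘)*11)) = -327528 + (1 - (24/5 + 44/5)) = -327528 + (1 - 1*68/5) = -327528 + (1 - 68/5) = -327528 - 63/5 = -1637703/5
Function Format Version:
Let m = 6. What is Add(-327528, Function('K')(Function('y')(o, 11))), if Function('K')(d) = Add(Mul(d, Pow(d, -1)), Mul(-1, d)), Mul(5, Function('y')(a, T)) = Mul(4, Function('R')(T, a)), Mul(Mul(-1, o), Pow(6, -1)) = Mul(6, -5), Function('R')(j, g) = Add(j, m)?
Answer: Rational(-1637703, 5) ≈ -3.2754e+5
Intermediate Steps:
Function('R')(j, g) = Add(6, j) (Function('R')(j, g) = Add(j, 6) = Add(6, j))
o = 180 (o = Mul(-6, Mul(6, -5)) = Mul(-6, -30) = 180)
Function('y')(a, T) = Add(Rational(24, 5), Mul(Rational(4, 5), T)) (Function('y')(a, T) = Mul(Rational(1, 5), Mul(4, Add(6, T))) = Mul(Rational(1, 5), Add(24, Mul(4, T))) = Add(Rational(24, 5), Mul(Rational(4, 5), T)))
Function('K')(d) = Add(1, Mul(-1, d))
Add(-327528, Function('K')(Function('y')(o, 11))) = Add(-327528, Add(1, Mul(-1, Add(Rational(24, 5), Mul(Rational(4, 5), 11))))) = Add(-327528, Add(1, Mul(-1, Add(Rational(24, 5), Rational(44, 5))))) = Add(-327528, Add(1, Mul(-1, Rational(68, 5)))) = Add(-327528, Add(1, Rational(-68, 5))) = Add(-327528, Rational(-63, 5)) = Rational(-1637703, 5)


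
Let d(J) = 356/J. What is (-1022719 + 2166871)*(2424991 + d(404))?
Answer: 280230490395360/101 ≈ 2.7746e+12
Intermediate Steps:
(-1022719 + 2166871)*(2424991 + d(404)) = (-1022719 + 2166871)*(2424991 + 356/404) = 1144152*(2424991 + 356*(1/404)) = 1144152*(2424991 + 89/101) = 1144152*(244924180/101) = 280230490395360/101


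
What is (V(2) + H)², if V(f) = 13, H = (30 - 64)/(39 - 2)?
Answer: 199809/1369 ≈ 145.95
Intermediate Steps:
H = -34/37 ≈ -0.91892
(V(2) + H)² = (13 - 34/37)² = (447/37)² = 199809/1369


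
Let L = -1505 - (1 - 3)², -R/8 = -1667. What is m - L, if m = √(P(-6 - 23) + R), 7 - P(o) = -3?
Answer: 1509 + √13346 ≈ 1624.5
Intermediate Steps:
R = 13336 (R = -8*(-1667) = 13336)
P(o) = 10 (P(o) = 7 - 1*(-3) = 7 + 3 = 10)
m = √13346 (m = √(10 + 13336) = √13346 ≈ 115.52)
L = -1509 (L = -1505 - 1*(-2)² = -1505 - 1*4 = -1505 - 4 = -1509)
m - L = √13346 - 1*(-1509) = √13346 + 1509 = 1509 + √13346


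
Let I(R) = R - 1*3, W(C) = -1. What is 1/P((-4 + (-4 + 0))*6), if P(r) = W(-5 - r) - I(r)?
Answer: 1/50 ≈ 0.020000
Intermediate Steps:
I(R) = -3 + R (I(R) = R - 3 = -3 + R)
P(r) = 2 - r (P(r) = -1 - (-3 + r) = -1 + (3 - r) = 2 - r)
1/P((-4 + (-4 + 0))*6) = 1/(2 - (-4 + (-4 + 0))*6) = 1/(2 - (-4 - 4)*6) = 1/(2 - (-8)*6) = 1/(2 - 1*(-48)) = 1/(2 + 48) = 1/50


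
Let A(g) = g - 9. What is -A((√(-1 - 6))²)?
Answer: 16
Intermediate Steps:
A(g) = -9 + g
-A((√(-1 - 6))²) = -(-9 + (√(-1 - 6))²) = -(-9 + (√(-7))²) = -(-9 + (I*√7)²) = -(-9 - 7) = -1*(-16) = 16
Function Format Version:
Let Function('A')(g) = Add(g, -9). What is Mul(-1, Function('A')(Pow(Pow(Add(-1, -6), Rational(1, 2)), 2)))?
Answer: 16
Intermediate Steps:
Function('A')(g) = Add(-9, g)
Mul(-1, Function('A')(Pow(Pow(Add(-1, -6), Rational(1, 2)), 2))) = Mul(-1, Add(-9, Pow(Pow(Add(-1, -6), Rational(1, 2)), 2))) = Mul(-1, Add(-9, Pow(Pow(-7, Rational(1, 2)), 2))) = Mul(-1, Add(-9, Pow(Mul(I, Pow(7, Rational(1, 2))), 2))) = Mul(-1, Add(-9, -7)) = Mul(-1, -16) = 16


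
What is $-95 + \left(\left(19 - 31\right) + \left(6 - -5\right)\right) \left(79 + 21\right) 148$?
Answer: $-14895$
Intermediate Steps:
$-95 + \left(\left(19 - 31\right) + \left(6 - -5\right)\right) \left(79 + 21\right) 148 = -95 + \left(-12 + \left(6 + 5\right)\right) 100 \cdot 148 = -95 + \left(-12 + 11\right) 100 \cdot 148 = -95 + \left(-1\right) 100 \cdot 148 = -95 - 14800 = -14895$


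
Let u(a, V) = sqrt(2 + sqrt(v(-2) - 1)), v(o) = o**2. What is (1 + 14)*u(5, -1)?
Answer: 15*sqrt(2 + sqrt(3)) ≈ 28.978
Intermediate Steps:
u(a, V) = sqrt(2 + sqrt(3)) (u(a, V) = sqrt(2 + sqrt((-2)**2 - 1)) = sqrt(2 + sqrt(4 - 1)) = sqrt(2 + sqrt(3)))
(1 + 14)*u(5, -1) = (1 + 14)*sqrt(2 + sqrt(3)) = 15*sqrt(2 + sqrt(3))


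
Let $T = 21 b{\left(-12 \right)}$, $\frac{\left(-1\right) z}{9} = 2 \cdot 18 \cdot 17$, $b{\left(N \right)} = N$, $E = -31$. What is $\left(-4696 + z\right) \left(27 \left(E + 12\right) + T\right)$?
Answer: $7806060$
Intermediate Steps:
$z = -5508$ ($z = - 9 \cdot 2 \cdot 18 \cdot 17 = - 9 \cdot 36 \cdot 17 = \left(-9\right) 612 = -5508$)
$T = -252$ ($T = 21 \left(-12\right) = -252$)
$\left(-4696 + z\right) \left(27 \left(E + 12\right) + T\right) = \left(-4696 - 5508\right) \left(27 \left(-31 + 12\right) - 252\right) = - 10204 \left(27 \left(-19\right) - 252\right) = - 10204 \left(-513 - 252\right) = \left(-10204\right) \left(-765\right) = 7806060$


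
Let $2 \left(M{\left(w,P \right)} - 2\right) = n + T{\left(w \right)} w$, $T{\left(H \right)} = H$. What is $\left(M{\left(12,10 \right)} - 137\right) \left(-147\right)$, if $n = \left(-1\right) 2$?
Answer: $9408$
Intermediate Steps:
$n = -2$
$M{\left(w,P \right)} = 1 + \frac{w^{2}}{2}$ ($M{\left(w,P \right)} = 2 + \frac{-2 + w w}{2} = 2 + \frac{-2 + w^{2}}{2} = 2 + \left(-1 + \frac{w^{2}}{2}\right) = 1 + \frac{w^{2}}{2}$)
$\left(M{\left(12,10 \right)} - 137\right) \left(-147\right) = \left(\left(1 + \frac{12^{2}}{2}\right) - 137\right) \left(-147\right) = \left(\left(1 + \frac{1}{2} \cdot 144\right) - 137\right) \left(-147\right) = \left(\left(1 + 72\right) - 137\right) \left(-147\right) = \left(73 - 137\right) \left(-147\right) = \left(-64\right) \left(-147\right) = 9408$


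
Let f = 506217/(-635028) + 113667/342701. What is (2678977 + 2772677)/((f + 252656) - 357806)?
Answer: -395471577742352904/7627780574959547 ≈ -51.846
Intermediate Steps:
f = -33766448147/72541576876 (f = 506217*(-1/635028) + 113667*(1/342701) = -168739/211676 + 113667/342701 = -33766448147/72541576876 ≈ -0.46548)
(2678977 + 2772677)/((f + 252656) - 357806) = (2678977 + 2772677)/((-33766448147/72541576876 + 252656) - 357806) = 5451654/(18328030880734509/72541576876 - 357806) = 5451654/(-7627780574959547/72541576876) = 5451654*(-72541576876/7627780574959547) = -395471577742352904/7627780574959547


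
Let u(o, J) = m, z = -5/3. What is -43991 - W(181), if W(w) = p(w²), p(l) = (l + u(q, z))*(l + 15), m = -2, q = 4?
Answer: -1073752975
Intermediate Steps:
z = -5/3 (z = -5*⅓ = -5/3 ≈ -1.6667)
u(o, J) = -2
p(l) = (-2 + l)*(15 + l) (p(l) = (l - 2)*(l + 15) = (-2 + l)*(15 + l))
W(w) = -30 + w⁴ + 13*w² (W(w) = -30 + (w²)² + 13*w² = -30 + w⁴ + 13*w²)
-43991 - W(181) = -43991 - (-30 + 181⁴ + 13*181²) = -43991 - (-30 + 1073283121 + 13*32761) = -43991 - (-30 + 1073283121 + 425893) = -43991 - 1*1073708984 = -43991 - 1073708984 = -1073752975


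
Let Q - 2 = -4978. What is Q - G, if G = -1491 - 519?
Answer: -2966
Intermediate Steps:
G = -2010
Q = -4976 (Q = 2 - 4978 = -4976)
Q - G = -4976 - 1*(-2010) = -4976 + 2010 = -2966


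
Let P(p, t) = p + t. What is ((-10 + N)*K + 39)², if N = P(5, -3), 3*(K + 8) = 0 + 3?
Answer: 9025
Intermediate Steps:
K = -7 (K = -8 + (0 + 3)/3 = -8 + (⅓)*3 = -8 + 1 = -7)
N = 2 (N = 5 - 3 = 2)
((-10 + N)*K + 39)² = ((-10 + 2)*(-7) + 39)² = (-8*(-7) + 39)² = (56 + 39)² = 95² = 9025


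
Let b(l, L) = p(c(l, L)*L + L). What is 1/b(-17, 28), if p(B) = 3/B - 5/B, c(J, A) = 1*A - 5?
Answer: -336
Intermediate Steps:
c(J, A) = -5 + A (c(J, A) = A - 5 = -5 + A)
p(B) = -2/B
b(l, L) = -2/(L + L*(-5 + L)) (b(l, L) = -2/((-5 + L)*L + L) = -2/(L*(-5 + L) + L) = -2/(L + L*(-5 + L)))
1/b(-17, 28) = 1/(-2/(28*(-4 + 28))) = 1/(-2*1/28/24) = 1/(-2*1/28*1/24) = 1/(-1/336) = -336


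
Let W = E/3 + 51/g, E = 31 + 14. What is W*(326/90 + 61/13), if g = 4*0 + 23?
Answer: 214016/1495 ≈ 143.15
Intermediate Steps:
g = 23 (g = 0 + 23 = 23)
E = 45
W = 396/23 (W = 45/3 + 51/23 = 45*(1/3) + 51*(1/23) = 15 + 51/23 = 396/23 ≈ 17.217)
W*(326/90 + 61/13) = 396*(326/90 + 61/13)/23 = 396*(326*(1/90) + 61*(1/13))/23 = 396*(163/45 + 61/13)/23 = (396/23)*(4864/585) = 214016/1495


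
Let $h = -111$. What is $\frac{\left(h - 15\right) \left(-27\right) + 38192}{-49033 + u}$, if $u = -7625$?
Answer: $- \frac{2971}{4047} \approx -0.73412$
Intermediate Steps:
$\frac{\left(h - 15\right) \left(-27\right) + 38192}{-49033 + u} = \frac{\left(-111 - 15\right) \left(-27\right) + 38192}{-49033 - 7625} = \frac{\left(-126\right) \left(-27\right) + 38192}{-56658} = \left(3402 + 38192\right) \left(- \frac{1}{56658}\right) = 41594 \left(- \frac{1}{56658}\right) = - \frac{2971}{4047}$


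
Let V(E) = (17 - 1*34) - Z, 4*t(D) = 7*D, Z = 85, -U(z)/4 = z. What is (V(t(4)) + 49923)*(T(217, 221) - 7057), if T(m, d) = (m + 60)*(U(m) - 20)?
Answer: -12606357093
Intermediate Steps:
U(z) = -4*z
T(m, d) = (-20 - 4*m)*(60 + m) (T(m, d) = (m + 60)*(-4*m - 20) = (60 + m)*(-20 - 4*m) = (-20 - 4*m)*(60 + m))
t(D) = 7*D/4 (t(D) = (7*D)/4 = 7*D/4)
V(E) = -102 (V(E) = (17 - 1*34) - 1*85 = (17 - 34) - 85 = -17 - 85 = -102)
(V(t(4)) + 49923)*(T(217, 221) - 7057) = (-102 + 49923)*((-1200 - 260*217 - 4*217²) - 7057) = 49821*((-1200 - 56420 - 4*47089) - 7057) = 49821*((-1200 - 56420 - 188356) - 7057) = 49821*(-245976 - 7057) = 49821*(-253033) = -12606357093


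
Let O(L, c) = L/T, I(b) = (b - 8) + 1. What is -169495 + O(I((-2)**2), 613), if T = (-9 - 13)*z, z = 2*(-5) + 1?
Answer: -11186671/66 ≈ -1.6950e+5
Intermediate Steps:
z = -9 (z = -10 + 1 = -9)
T = 198 (T = (-9 - 13)*(-9) = -22*(-9) = 198)
I(b) = -7 + b (I(b) = (-8 + b) + 1 = -7 + b)
O(L, c) = L/198
-169495 + O(I((-2)**2), 613) = -169495 + (-7 + (-2)**2)/198 = -169495 + (-7 + 4)/198 = -169495 + (1/198)*(-3) = -169495 - 1/66 = -11186671/66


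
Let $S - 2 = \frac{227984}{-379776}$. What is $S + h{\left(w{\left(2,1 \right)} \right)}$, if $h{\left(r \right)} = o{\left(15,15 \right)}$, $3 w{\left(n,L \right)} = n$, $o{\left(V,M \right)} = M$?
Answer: $\frac{389263}{23736} \approx 16.4$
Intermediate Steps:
$w{\left(n,L \right)} = \frac{n}{3}$
$h{\left(r \right)} = 15$
$S = \frac{33223}{23736}$ ($S = 2 + \frac{227984}{-379776} = 2 + 227984 \left(- \frac{1}{379776}\right) = 2 - \frac{14249}{23736} = \frac{33223}{23736} \approx 1.3997$)
$S + h{\left(w{\left(2,1 \right)} \right)} = \frac{33223}{23736} + 15 = \frac{389263}{23736}$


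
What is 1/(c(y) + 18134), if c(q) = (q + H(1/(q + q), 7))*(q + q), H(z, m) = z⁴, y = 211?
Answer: 75151448/8054431590849 ≈ 9.3304e-6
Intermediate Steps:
c(q) = 2*q*(q + 1/(16*q⁴)) (c(q) = (q + (1/(q + q))⁴)*(q + q) = (q + (1/(2*q))⁴)*(2*q) = (q + 1/(16*q⁴))*(2*q) = 2*q*(q + 1/(16*q⁴)))
1/(c(y) + 18134) = 1/((⅛)*(1 + 16*211⁵)/211³ + 18134) = 1/((⅛)*(1/9393931)*(1 + 16*418227202051) + 18134) = 1/((⅛)*(1/9393931)*(1 + 6691635232816) + 18134) = 1/((⅛)*(1/9393931)*6691635232817 + 18134) = 1/(6691635232817/75151448 + 18134) = 1/(8054431590849/75151448) = 75151448/8054431590849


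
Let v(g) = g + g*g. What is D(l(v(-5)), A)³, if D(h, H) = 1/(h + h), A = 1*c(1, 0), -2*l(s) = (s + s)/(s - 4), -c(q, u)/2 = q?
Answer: -8/125 ≈ -0.064000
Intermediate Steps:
c(q, u) = -2*q
v(g) = g + g²
l(s) = -s/(-4 + s) (l(s) = -(s + s)/(2*(s - 4)) = -2*s/(2*(-4 + s)) = -s/(-4 + s))
A = -2 (A = 1*(-2*1) = 1*(-2) = -2)
D(h, H) = 1/(2*h)
D(l(v(-5)), A)³ = (1/(2*((-(-5*(1 - 5))/(-4 - 5*(1 - 5))))))³ = (1/(2*((-(-5*(-4))/(-4 - 5*(-4))))))³ = (1/(2*((-1*20/(-4 + 20)))))³ = (1/(2*((-1*20/16))))³ = (1/(2*((-1*20*1/16))))³ = (1/(2*(-5/4)))³ = ((½)*(-⅘))³ = (-⅖)³ = -8/125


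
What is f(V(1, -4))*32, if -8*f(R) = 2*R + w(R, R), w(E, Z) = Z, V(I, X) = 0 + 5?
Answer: -60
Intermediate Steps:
V(I, X) = 5
f(R) = -3*R/8 (f(R) = -(2*R + R)/8 = -3*R/8)
f(V(1, -4))*32 = -3/8*5*32 = -15/8*32 = -60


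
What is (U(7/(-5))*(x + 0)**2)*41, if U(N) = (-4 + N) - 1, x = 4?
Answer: -20992/5 ≈ -4198.4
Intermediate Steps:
U(N) = -5 + N
(U(7/(-5))*(x + 0)**2)*41 = ((-5 + 7/(-5))*(4 + 0)**2)*41 = ((-5 + 7*(-1/5))*4**2)*41 = ((-5 - 7/5)*16)*41 = -32/5*16*41 = -512/5*41 = -20992/5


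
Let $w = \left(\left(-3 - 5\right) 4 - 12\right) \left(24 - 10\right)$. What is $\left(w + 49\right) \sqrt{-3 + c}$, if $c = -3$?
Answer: $- 567 i \sqrt{6} \approx - 1388.9 i$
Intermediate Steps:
$w = -616$ ($w = \left(\left(-8\right) 4 - 12\right) 14 = \left(-32 - 12\right) 14 = \left(-44\right) 14 = -616$)
$\left(w + 49\right) \sqrt{-3 + c} = \left(-616 + 49\right) \sqrt{-3 - 3} = - 567 \sqrt{-6} = - 567 i \sqrt{6}$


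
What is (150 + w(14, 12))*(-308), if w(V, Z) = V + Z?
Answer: -54208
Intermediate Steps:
(150 + w(14, 12))*(-308) = (150 + (14 + 12))*(-308) = (150 + 26)*(-308) = 176*(-308) = -54208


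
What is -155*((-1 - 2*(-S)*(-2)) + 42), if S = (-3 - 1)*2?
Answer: -11315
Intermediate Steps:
S = -8 (S = -4*2 = -8)
-155*((-1 - 2*(-S)*(-2)) + 42) = -155*((-1 - 2*(-1*(-8))*(-2)) + 42) = -155*((-1 - 16*(-2)) + 42) = -155*((-1 - 2*(-16)) + 42) = -155*((-1 + 32) + 42) = -155*(31 + 42) = -155*73 = -11315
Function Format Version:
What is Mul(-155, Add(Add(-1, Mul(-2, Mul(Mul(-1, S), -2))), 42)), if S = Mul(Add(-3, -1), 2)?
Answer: -11315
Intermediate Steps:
S = -8 (S = Mul(-4, 2) = -8)
Mul(-155, Add(Add(-1, Mul(-2, Mul(Mul(-1, S), -2))), 42)) = Mul(-155, Add(Add(-1, Mul(-2, Mul(Mul(-1, -8), -2))), 42)) = Mul(-155, Add(Add(-1, Mul(-2, Mul(8, -2))), 42)) = Mul(-155, Add(Add(-1, Mul(-2, -16)), 42)) = Mul(-155, Add(Add(-1, 32), 42)) = Mul(-155, Add(31, 42)) = Mul(-155, 73) = -11315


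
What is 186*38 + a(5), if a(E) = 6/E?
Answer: 35346/5 ≈ 7069.2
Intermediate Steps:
186*38 + a(5) = 186*38 + 6/5 = 7068 + 6*(1/5) = 7068 + 6/5 = 35346/5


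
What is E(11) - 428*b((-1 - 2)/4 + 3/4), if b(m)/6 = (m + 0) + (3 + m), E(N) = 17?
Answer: -7687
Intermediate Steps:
b(m) = 18 + 12*m (b(m) = 6*((m + 0) + (3 + m)) = 6*(m + (3 + m)) = 6*(3 + 2*m) = 18 + 12*m)
E(11) - 428*b((-1 - 2)/4 + 3/4) = 17 - 428*(18 + 12*((-1 - 2)/4 + 3/4)) = 17 - 428*(18 + 12*(-3*¼ + 3*(¼))) = 17 - 428*(18 + 12*(-¾ + ¾)) = 17 - 428*(18 + 12*0) = 17 - 428*(18 + 0) = 17 - 428*18 = 17 - 7704 = -7687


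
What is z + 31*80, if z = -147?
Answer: 2333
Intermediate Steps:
z + 31*80 = -147 + 31*80 = -147 + 2480 = 2333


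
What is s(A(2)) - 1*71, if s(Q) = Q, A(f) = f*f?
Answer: -67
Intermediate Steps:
A(f) = f**2
s(A(2)) - 1*71 = 2**2 - 1*71 = 4 - 71 = -67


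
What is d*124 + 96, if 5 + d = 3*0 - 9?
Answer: -1640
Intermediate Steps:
d = -14 (d = -5 + (3*0 - 9) = -5 + (0 - 9) = -5 - 9 = -14)
d*124 + 96 = -14*124 + 96 = -1736 + 96 = -1640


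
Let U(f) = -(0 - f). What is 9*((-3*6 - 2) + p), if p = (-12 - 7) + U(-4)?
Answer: -387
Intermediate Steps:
U(f) = f (U(f) = -(-1)*f = f)
p = -23 (p = (-12 - 7) - 4 = -19 - 4 = -23)
9*((-3*6 - 2) + p) = 9*((-3*6 - 2) - 23) = 9*((-18 - 2) - 23) = 9*(-20 - 23) = 9*(-43) = -387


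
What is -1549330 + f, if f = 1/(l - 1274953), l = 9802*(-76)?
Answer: -3129499413651/2019905 ≈ -1.5493e+6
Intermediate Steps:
l = -744952
f = -1/2019905 (f = 1/(-744952 - 1274953) = 1/(-2019905) = -1/2019905 ≈ -4.9507e-7)
-1549330 + f = -1549330 - 1/2019905 = -3129499413651/2019905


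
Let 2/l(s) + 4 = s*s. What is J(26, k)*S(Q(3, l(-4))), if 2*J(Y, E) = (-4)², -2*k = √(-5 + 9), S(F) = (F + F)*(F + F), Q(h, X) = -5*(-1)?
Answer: 800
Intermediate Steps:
l(s) = 2/(-4 + s²) (l(s) = 2/(-4 + s*s) = 2/(-4 + s²))
Q(h, X) = 5
S(F) = 4*F² (S(F) = (2*F)*(2*F) = 4*F²)
k = -1 (k = -√(-5 + 9)/2 = -√4/2 = -½*2 = -1)
J(Y, E) = 8 (J(Y, E) = (½)*(-4)² = (½)*16 = 8)
J(26, k)*S(Q(3, l(-4))) = 8*(4*5²) = 8*(4*25) = 8*100 = 800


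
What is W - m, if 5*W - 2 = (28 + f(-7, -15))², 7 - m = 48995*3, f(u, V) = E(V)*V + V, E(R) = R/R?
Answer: 734896/5 ≈ 1.4698e+5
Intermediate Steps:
E(R) = 1
f(u, V) = 2*V (f(u, V) = 1*V + V = V + V = 2*V)
m = -146978 (m = 7 - 48995*3 = 7 - 1*146985 = 7 - 146985 = -146978)
W = 6/5 (W = ⅖ + (28 + 2*(-15))²/5 = ⅖ + (28 - 30)²/5 = ⅖ + (⅕)*(-2)² = ⅖ + (⅕)*4 = ⅖ + ⅘ = 6/5 ≈ 1.2000)
W - m = 6/5 - 1*(-146978) = 6/5 + 146978 = 734896/5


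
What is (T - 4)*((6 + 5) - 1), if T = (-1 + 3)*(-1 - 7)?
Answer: -200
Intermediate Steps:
T = -16 (T = 2*(-8) = -16)
(T - 4)*((6 + 5) - 1) = (-16 - 4)*((6 + 5) - 1) = -20*(11 - 1) = -20*10 = -200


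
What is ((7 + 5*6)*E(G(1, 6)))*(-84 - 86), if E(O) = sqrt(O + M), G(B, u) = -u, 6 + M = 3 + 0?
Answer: -18870*I ≈ -18870.0*I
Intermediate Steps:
M = -3 (M = -6 + (3 + 0) = -6 + 3 = -3)
E(O) = sqrt(-3 + O) (E(O) = sqrt(O - 3) = sqrt(-3 + O))
((7 + 5*6)*E(G(1, 6)))*(-84 - 86) = ((7 + 5*6)*sqrt(-3 - 1*6))*(-84 - 86) = ((7 + 30)*sqrt(-3 - 6))*(-170) = (37*sqrt(-9))*(-170) = (37*(3*I))*(-170) = (111*I)*(-170) = -18870*I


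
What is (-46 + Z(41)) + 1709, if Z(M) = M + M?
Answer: 1745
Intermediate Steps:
Z(M) = 2*M
(-46 + Z(41)) + 1709 = (-46 + 2*41) + 1709 = (-46 + 82) + 1709 = 36 + 1709 = 1745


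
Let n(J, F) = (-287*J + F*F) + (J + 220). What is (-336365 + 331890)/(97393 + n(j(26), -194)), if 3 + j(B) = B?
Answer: -4475/128671 ≈ -0.034779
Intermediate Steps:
j(B) = -3 + B
n(J, F) = 220 + F² - 286*J (n(J, F) = (-287*J + F²) + (220 + J) = (F² - 287*J) + (220 + J) = 220 + F² - 286*J)
(-336365 + 331890)/(97393 + n(j(26), -194)) = (-336365 + 331890)/(97393 + (220 + (-194)² - 286*(-3 + 26))) = -4475/(97393 + (220 + 37636 - 286*23)) = -4475/(97393 + (220 + 37636 - 6578)) = -4475/(97393 + 31278) = -4475/128671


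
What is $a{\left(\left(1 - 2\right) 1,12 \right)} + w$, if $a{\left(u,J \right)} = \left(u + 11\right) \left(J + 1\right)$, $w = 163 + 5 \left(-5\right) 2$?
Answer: $243$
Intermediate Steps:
$w = 113$ ($w = 163 - 50 = 113$)
$a{\left(u,J \right)} = \left(1 + J\right) \left(11 + u\right)$ ($a{\left(u,J \right)} = \left(11 + u\right) \left(1 + J\right) = \left(1 + J\right) \left(11 + u\right)$)
$a{\left(\left(1 - 2\right) 1,12 \right)} + w = \left(11 + \left(1 - 2\right) 1 + 11 \cdot 12 + 12 \left(1 - 2\right) 1\right) + 113 = \left(11 - 1 + 132 + 12 \left(\left(-1\right) 1\right)\right) + 113 = \left(11 - 1 + 132 + 12 \left(-1\right)\right) + 113 = \left(11 - 1 + 132 - 12\right) + 113 = 130 + 113 = 243$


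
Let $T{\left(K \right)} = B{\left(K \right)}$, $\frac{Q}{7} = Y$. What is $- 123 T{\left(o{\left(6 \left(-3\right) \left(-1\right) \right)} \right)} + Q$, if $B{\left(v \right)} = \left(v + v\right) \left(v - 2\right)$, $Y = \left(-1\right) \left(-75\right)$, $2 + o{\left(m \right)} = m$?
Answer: $-54579$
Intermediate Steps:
$o{\left(m \right)} = -2 + m$
$Y = 75$
$B{\left(v \right)} = 2 v \left(-2 + v\right)$
$Q = 525$ ($Q = 7 \cdot 75 = 525$)
$T{\left(K \right)} = 2 K \left(-2 + K\right)$
$- 123 T{\left(o{\left(6 \left(-3\right) \left(-1\right) \right)} \right)} + Q = - 123 \cdot 2 \left(-2 + 6 \left(-3\right) \left(-1\right)\right) \left(-2 - \left(2 - 6 \left(-3\right) \left(-1\right)\right)\right) + 525 = - 123 \cdot 2 \left(-2 - -18\right) \left(-2 - -16\right) + 525 = - 123 \cdot 2 \left(-2 + 18\right) \left(-2 + \left(-2 + 18\right)\right) + 525 = - 123 \cdot 2 \cdot 16 \left(-2 + 16\right) + 525 = - 123 \cdot 2 \cdot 16 \cdot 14 + 525 = \left(-123\right) 448 + 525 = -55104 + 525 = -54579$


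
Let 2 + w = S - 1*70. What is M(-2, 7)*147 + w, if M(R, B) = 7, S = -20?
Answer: 937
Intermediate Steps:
w = -92 (w = -2 + (-20 - 1*70) = -2 + (-20 - 70) = -2 - 90 = -92)
M(-2, 7)*147 + w = 7*147 - 92 = 1029 - 92 = 937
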